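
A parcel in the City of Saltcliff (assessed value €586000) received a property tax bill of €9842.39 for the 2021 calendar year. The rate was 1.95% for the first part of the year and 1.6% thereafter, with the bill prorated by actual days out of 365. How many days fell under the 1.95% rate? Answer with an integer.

Let d = days at the first rate; then 365 − d days at the second rate.
€586000 × [1.95%·d + 1.6%·(365−d)] / 365 = €9842.39
Solving gives d = 83, so the new rate took effect on 25 March 2021.

83 days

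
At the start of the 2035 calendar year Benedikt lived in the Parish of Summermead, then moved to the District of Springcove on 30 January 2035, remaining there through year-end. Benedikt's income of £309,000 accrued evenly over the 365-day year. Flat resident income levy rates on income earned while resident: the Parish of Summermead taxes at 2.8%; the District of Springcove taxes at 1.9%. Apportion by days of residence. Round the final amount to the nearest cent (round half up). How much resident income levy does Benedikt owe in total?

£6,091.96

The Parish of Summermead, 1 January – 29 January 2035: 29 days → £309,000 × 2.8% × 29/365 = £687.4192
The District of Springcove, 30 January – 31 December 2035: 336 days → £309,000 × 1.9% × 336/365 = £5,404.5370
Total = £6,091.9562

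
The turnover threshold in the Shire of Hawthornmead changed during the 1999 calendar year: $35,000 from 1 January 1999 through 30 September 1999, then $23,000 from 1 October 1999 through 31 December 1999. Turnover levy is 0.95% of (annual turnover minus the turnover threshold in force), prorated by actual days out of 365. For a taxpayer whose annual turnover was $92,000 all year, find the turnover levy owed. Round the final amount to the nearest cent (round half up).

$570.23

1 January – 30 September 1999: 273 days, exemption $35,000 → ($92,000 − $35,000) × 0.95% × 273/365 = $405.0123
1 October – 31 December 1999: 92 days, exemption $23,000 → ($92,000 − $23,000) × 0.95% × 92/365 = $165.2219
Total = $570.2342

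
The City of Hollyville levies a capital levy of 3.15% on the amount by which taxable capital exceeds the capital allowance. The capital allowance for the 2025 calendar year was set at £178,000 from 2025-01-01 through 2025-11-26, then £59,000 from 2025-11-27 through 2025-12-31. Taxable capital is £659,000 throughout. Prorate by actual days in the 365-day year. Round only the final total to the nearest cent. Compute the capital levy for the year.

£15,510.95

2025-01-01 to 2025-11-26: 330 days, exemption £178,000 → (£659,000 − £178,000) × 3.15% × 330/365 = £13,698.6164
2025-11-27 to 2025-12-31: 35 days, exemption £59,000 → (£659,000 − £59,000) × 3.15% × 35/365 = £1,812.3288
Total = £15,510.9452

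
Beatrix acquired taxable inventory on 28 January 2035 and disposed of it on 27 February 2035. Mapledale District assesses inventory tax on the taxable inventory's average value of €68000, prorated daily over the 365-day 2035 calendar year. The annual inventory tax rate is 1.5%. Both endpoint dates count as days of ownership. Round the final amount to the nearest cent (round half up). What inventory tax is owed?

Days held (28 January – 27 February 2035): 31 out of 365
Tax = €68000 × 1.5% × 31/365 = €86.6301

€86.63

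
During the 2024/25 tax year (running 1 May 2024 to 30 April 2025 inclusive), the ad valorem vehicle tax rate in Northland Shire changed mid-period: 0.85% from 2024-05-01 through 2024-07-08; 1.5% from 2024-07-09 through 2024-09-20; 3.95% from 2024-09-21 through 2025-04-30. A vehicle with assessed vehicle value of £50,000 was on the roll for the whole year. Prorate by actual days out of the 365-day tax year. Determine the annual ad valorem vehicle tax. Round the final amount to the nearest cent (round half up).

£1,433.63

2024-05-01 to 2024-07-08: 69 days at 0.85% → £50,000 × 0.85% × 69/365 = £80.3425
2024-07-09 to 2024-09-20: 74 days at 1.5% → £50,000 × 1.5% × 74/365 = £152.0548
2024-09-21 to 2025-04-30: 222 days at 3.95% → £50,000 × 3.95% × 222/365 = £1,201.2329
Total = £1,433.6301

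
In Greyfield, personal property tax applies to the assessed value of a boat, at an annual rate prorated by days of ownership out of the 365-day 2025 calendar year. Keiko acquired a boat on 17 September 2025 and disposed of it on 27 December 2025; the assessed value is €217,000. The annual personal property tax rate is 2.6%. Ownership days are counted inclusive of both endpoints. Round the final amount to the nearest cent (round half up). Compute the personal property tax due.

€1,576.67

Days held (17 September – 27 December 2025): 102 out of 365
Tax = €217,000 × 2.6% × 102/365 = €1,576.6685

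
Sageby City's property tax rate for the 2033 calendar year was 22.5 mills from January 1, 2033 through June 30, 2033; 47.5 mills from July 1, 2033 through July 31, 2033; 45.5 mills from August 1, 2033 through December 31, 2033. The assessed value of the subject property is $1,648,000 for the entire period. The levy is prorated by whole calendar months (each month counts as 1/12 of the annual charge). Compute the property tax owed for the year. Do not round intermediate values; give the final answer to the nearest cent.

$56,306.67

January 1 – June 30, 2033: 6 months at 22.5 mills → $1,648,000 × 2.25% × 6/12 = $18,540.0000
July 1 – July 31, 2033: 1 month at 47.5 mills → $1,648,000 × 4.75% × 1/12 = $6,523.3333
August 1 – December 31, 2033: 5 months at 45.5 mills → $1,648,000 × 4.55% × 5/12 = $31,243.3333
Total = $56,306.6667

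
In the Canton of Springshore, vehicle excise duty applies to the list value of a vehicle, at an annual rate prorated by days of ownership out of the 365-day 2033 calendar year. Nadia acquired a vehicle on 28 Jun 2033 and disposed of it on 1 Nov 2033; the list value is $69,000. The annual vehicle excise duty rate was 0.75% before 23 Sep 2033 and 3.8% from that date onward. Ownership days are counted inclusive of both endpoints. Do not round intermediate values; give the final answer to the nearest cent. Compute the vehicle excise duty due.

28 Jun – 22 Sep 2033: 87 days at 0.75% → $69,000 × 0.75% × 87/365 = $123.3493
23 Sep – 1 Nov 2033: 40 days at 3.8% → $69,000 × 3.8% × 40/365 = $287.3425
Total = $410.6918

$410.69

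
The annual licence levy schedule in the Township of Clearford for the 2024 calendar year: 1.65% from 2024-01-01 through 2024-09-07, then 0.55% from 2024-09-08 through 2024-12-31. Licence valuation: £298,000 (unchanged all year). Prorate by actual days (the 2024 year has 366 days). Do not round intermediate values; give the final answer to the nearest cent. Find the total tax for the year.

£3,887.03

2024-01-01 to 2024-09-07: 251 days at 1.65% → £298,000 × 1.65% × 251/366 = £3,372.0410
2024-09-08 to 2024-12-31: 115 days at 0.55% → £298,000 × 0.55% × 115/366 = £514.9863
Total = £3,887.0273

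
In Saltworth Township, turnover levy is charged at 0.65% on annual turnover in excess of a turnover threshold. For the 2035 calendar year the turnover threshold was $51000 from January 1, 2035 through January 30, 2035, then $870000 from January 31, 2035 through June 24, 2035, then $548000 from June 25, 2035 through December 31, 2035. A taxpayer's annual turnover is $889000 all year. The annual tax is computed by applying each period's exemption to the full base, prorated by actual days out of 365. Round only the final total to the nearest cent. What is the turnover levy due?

January 1 – January 30, 2035: 30 days, exemption $51000 → ($889000 − $51000) × 0.65% × 30/365 = $447.6986
January 31 – June 24, 2035: 145 days, exemption $870000 → ($889000 − $870000) × 0.65% × 145/365 = $49.0616
June 25 – December 31, 2035: 190 days, exemption $548000 → ($889000 − $548000) × 0.65% × 190/365 = $1153.7945
Total = $1650.5548

$1650.55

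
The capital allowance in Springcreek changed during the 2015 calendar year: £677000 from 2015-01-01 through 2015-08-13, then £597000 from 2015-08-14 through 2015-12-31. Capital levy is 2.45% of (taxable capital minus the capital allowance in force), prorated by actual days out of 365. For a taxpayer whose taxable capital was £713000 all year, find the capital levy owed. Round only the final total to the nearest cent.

2015-01-01 to 2015-08-13: 225 days, exemption £677000 → (£713000 − £677000) × 2.45% × 225/365 = £543.6986
2015-08-14 to 2015-12-31: 140 days, exemption £597000 → (£713000 − £597000) × 2.45% × 140/365 = £1090.0822
Total = £1633.7808

£1633.78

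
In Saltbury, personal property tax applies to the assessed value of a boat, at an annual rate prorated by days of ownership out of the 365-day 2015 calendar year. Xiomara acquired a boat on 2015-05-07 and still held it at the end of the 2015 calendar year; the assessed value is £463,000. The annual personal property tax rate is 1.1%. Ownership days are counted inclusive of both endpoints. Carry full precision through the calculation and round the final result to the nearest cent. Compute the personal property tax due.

£3,334.87

Days held (2015-05-07 to 2015-12-31): 239 out of 365
Tax = £463,000 × 1.1% × 239/365 = £3,334.8685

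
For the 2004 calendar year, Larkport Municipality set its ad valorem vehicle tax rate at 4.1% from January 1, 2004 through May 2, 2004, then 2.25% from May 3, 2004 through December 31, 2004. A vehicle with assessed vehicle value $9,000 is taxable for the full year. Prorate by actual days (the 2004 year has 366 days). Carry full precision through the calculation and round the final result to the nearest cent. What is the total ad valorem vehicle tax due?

$258.45

January 1 – May 2, 2004: 123 days at 4.1% → $9,000 × 4.1% × 123/366 = $124.0082
May 3 – December 31, 2004: 243 days at 2.25% → $9,000 × 2.25% × 243/366 = $134.4467
Total = $258.4549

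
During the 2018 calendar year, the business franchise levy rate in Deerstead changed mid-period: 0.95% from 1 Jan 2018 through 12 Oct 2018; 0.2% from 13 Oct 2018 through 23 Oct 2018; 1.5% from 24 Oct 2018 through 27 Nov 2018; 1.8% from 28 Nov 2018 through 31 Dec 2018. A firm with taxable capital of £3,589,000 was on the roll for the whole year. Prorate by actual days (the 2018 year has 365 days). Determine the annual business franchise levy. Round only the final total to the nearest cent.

1 Jan – 12 Oct 2018: 285 days at 0.95% → £3,589,000 × 0.95% × 285/365 = £26,622.5137
13 Oct – 23 Oct 2018: 11 days at 0.2% → £3,589,000 × 0.2% × 11/365 = £216.3233
24 Oct – 27 Nov 2018: 35 days at 1.5% → £3,589,000 × 1.5% × 35/365 = £5,162.2603
28 Nov – 31 Dec 2018: 34 days at 1.8% → £3,589,000 × 1.8% × 34/365 = £6,017.7205
Total = £38,018.8178

£38,018.82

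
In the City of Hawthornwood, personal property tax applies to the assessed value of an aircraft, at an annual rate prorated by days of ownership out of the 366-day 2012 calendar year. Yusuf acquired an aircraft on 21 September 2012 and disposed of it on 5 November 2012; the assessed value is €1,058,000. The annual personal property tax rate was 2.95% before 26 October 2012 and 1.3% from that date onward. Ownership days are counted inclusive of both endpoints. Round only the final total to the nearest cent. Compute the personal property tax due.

€3,398.03

21 September – 25 October 2012: 35 days at 2.95% → €1,058,000 × 2.95% × 35/366 = €2,984.6585
26 October – 5 November 2012: 11 days at 1.3% → €1,058,000 × 1.3% × 11/366 = €413.3716
Total = €3,398.0301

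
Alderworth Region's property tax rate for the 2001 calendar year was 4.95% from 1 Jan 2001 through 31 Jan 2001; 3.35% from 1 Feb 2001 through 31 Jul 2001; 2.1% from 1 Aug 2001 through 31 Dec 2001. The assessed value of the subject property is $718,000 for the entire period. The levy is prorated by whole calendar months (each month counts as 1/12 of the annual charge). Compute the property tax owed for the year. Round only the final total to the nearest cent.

$21,270.75

1 Jan – 31 Jan 2001: 1 month at 4.95% → $718,000 × 4.95% × 1/12 = $2,961.7500
1 Feb – 31 Jul 2001: 6 months at 3.35% → $718,000 × 3.35% × 6/12 = $12,026.5000
1 Aug – 31 Dec 2001: 5 months at 2.1% → $718,000 × 2.1% × 5/12 = $6,282.5000
Total = $21,270.7500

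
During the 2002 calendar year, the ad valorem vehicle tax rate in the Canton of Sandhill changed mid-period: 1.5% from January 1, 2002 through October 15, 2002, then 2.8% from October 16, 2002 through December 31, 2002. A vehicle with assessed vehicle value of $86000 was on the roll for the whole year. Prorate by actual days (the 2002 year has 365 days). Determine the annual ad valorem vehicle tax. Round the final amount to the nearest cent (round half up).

January 1 – October 15, 2002: 288 days at 1.5% → $86000 × 1.5% × 288/365 = $1017.8630
October 16 – December 31, 2002: 77 days at 2.8% → $86000 × 2.8% × 77/365 = $507.9890
Total = $1525.8521

$1525.85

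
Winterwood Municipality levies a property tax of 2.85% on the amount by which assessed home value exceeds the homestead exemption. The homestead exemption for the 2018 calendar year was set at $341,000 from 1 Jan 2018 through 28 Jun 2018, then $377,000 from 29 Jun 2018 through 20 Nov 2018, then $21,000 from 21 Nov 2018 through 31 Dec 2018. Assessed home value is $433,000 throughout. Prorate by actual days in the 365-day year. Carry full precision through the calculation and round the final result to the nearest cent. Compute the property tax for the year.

$3,238.85

1 Jan – 28 Jun 2018: 179 days, exemption $341,000 → ($433,000 − $341,000) × 2.85% × 179/365 = $1,285.8575
29 Jun – 20 Nov 2018: 145 days, exemption $377,000 → ($433,000 − $377,000) × 2.85% × 145/365 = $634.0274
21 Nov – 31 Dec 2018: 41 days, exemption $21,000 → ($433,000 − $21,000) × 2.85% × 41/365 = $1,318.9644
Total = $3,238.8493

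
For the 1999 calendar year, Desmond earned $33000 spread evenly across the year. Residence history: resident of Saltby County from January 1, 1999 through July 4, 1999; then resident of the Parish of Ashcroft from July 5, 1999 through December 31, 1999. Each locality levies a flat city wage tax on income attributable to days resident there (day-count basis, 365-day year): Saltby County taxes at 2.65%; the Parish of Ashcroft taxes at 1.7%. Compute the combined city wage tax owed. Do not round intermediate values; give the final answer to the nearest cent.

$719.90

Saltby County, January 1 – July 4, 1999: 185 days → $33000 × 2.65% × 185/365 = $443.2397
The Parish of Ashcroft, July 5 – December 31, 1999: 180 days → $33000 × 1.7% × 180/365 = $276.6575
Total = $719.8973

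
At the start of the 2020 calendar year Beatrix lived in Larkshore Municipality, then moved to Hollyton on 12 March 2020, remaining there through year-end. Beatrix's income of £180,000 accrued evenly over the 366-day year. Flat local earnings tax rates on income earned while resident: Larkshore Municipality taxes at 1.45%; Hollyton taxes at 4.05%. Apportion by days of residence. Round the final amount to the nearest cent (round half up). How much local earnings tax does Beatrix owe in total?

£6,382.13

Larkshore Municipality, 1 January – 11 March 2020: 71 days → £180,000 × 1.45% × 71/366 = £506.3115
Hollyton, 12 March – 31 December 2020: 295 days → £180,000 × 4.05% × 295/366 = £5,875.8197
Total = £6,382.1311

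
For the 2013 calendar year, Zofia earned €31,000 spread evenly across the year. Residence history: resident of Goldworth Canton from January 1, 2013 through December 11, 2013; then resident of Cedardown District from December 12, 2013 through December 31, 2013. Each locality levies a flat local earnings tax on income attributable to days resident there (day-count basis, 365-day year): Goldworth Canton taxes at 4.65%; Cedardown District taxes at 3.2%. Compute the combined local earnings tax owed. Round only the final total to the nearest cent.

€1,416.87

Goldworth Canton, January 1 – December 11, 2013: 345 days → €31,000 × 4.65% × 345/365 = €1,362.5137
Cedardown District, December 12 – December 31, 2013: 20 days → €31,000 × 3.2% × 20/365 = €54.3562
Total = €1,416.8699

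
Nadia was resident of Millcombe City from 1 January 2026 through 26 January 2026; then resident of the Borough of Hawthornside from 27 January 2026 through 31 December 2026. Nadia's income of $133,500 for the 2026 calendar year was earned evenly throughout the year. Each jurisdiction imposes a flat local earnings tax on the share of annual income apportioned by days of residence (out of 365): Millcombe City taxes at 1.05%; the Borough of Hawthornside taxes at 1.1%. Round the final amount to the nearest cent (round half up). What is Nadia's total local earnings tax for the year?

$1,463.75

Millcombe City, 1 January – 26 January 2026: 26 days → $133,500 × 1.05% × 26/365 = $99.8507
The Borough of Hawthornside, 27 January – 31 December 2026: 339 days → $133,500 × 1.1% × 339/365 = $1,363.8945
Total = $1,463.7452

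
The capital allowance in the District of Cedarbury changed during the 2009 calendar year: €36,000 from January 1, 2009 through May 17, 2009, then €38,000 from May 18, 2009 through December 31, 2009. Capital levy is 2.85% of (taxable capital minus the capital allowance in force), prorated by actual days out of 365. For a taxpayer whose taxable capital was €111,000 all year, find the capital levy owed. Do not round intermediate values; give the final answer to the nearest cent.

January 1 – May 17, 2009: 137 days, exemption €36,000 → (€111,000 − €36,000) × 2.85% × 137/365 = €802.2945
May 18 – December 31, 2009: 228 days, exemption €38,000 → (€111,000 − €38,000) × 2.85% × 228/365 = €1,299.6000
Total = €2,101.8945

€2,101.89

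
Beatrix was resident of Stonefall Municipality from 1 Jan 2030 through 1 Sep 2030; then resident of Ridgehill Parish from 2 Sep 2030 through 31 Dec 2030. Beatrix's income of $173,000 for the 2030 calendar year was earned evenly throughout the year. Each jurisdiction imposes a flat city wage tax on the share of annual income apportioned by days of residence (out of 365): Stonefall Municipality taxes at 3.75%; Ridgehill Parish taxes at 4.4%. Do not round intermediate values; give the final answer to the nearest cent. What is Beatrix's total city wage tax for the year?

$6,860.28

Stonefall Municipality, 1 Jan – 1 Sep 2030: 244 days → $173,000 × 3.75% × 244/365 = $4,336.8493
Ridgehill Parish, 2 Sep – 31 Dec 2030: 121 days → $173,000 × 4.4% × 121/365 = $2,523.4301
Total = $6,860.2795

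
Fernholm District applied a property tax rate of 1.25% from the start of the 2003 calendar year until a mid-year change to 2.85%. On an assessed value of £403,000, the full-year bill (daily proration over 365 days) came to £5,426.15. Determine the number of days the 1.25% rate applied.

343 days

Let d = days at the first rate; then 365 − d days at the second rate.
£403,000 × [1.25%·d + 2.85%·(365−d)] / 365 = £5,426.15
Solving gives d = 343, so the new rate took effect on December 10, 2003.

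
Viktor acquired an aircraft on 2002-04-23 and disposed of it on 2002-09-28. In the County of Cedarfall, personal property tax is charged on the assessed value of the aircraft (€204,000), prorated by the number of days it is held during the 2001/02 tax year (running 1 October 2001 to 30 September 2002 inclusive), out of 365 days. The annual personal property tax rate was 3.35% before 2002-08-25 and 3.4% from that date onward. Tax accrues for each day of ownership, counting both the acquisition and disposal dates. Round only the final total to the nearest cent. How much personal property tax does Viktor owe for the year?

2002-04-23 to 2002-08-24: 124 days at 3.35% → €204,000 × 3.35% × 124/365 = €2,321.6877
2002-08-25 to 2002-09-28: 35 days at 3.4% → €204,000 × 3.4% × 35/365 = €665.0959
Total = €2,986.7836

€2,986.78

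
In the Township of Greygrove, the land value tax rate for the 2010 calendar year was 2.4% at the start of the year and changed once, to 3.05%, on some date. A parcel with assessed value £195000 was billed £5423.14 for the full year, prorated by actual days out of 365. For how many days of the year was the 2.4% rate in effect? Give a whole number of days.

Let d = days at the first rate; then 365 − d days at the second rate.
£195000 × [2.4%·d + 3.05%·(365−d)] / 365 = £5423.14
Solving gives d = 151, so the new rate took effect on 1 Jun 2010.

151 days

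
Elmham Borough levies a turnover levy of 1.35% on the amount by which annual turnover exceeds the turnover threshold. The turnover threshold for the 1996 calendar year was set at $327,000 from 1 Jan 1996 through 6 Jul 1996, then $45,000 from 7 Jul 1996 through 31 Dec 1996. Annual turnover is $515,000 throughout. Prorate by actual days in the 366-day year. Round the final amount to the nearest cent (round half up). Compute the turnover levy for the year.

1 Jan – 6 Jul 1996: 188 days, exemption $327,000 → ($515,000 − $327,000) × 1.35% × 188/366 = $1,303.6721
7 Jul – 31 Dec 1996: 178 days, exemption $45,000 → ($515,000 − $45,000) × 1.35% × 178/366 = $3,085.8197
Total = $4,389.4918

$4,389.49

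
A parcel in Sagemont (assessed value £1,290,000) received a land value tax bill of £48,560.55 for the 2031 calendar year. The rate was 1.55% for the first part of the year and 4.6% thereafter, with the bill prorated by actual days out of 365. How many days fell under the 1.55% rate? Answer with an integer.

100 days

Let d = days at the first rate; then 365 − d days at the second rate.
£1,290,000 × [1.55%·d + 4.6%·(365−d)] / 365 = £48,560.55
Solving gives d = 100, so the new rate took effect on 11 April 2031.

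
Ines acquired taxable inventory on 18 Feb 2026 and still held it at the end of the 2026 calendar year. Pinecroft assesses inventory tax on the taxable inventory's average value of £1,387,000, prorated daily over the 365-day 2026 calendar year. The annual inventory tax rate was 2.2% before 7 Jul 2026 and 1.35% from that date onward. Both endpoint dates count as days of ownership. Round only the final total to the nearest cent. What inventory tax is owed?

£20,751.80

18 Feb – 6 Jul 2026: 139 days at 2.2% → £1,387,000 × 2.2% × 139/365 = £11,620.4000
7 Jul – 31 Dec 2026: 178 days at 1.35% → £1,387,000 × 1.35% × 178/365 = £9,131.4000
Total = £20,751.8000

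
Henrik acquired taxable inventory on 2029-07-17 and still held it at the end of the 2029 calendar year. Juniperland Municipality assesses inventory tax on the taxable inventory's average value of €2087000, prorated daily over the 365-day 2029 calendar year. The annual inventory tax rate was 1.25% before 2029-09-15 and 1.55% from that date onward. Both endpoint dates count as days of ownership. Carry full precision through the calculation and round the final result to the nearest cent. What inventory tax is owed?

€13859.97

2029-07-17 to 2029-09-14: 60 days at 1.25% → €2087000 × 1.25% × 60/365 = €4288.3562
2029-09-15 to 2029-12-31: 108 days at 1.55% → €2087000 × 1.55% × 108/365 = €9571.6110
Total = €13859.9671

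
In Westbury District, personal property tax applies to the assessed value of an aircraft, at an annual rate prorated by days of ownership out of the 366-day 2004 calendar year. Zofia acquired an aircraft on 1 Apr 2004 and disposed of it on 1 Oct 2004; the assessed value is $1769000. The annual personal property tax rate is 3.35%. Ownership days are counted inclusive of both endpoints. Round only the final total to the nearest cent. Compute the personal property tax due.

Days held (1 Apr – 1 Oct 2004): 184 out of 366
Tax = $1769000 × 3.35% × 184/366 = $29792.6667

$29792.67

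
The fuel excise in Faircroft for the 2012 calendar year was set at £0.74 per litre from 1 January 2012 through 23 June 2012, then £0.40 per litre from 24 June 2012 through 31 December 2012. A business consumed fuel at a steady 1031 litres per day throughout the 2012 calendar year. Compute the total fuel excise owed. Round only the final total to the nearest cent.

1 January – 23 June 2012: 175 days × 1031 litres/day = 180,425 litres at £0.74/litre → £133514.50
24 June – 31 December 2012: 191 days × 1031 litres/day = 196,921 litres at £0.40/litre → £78768.40

£212282.90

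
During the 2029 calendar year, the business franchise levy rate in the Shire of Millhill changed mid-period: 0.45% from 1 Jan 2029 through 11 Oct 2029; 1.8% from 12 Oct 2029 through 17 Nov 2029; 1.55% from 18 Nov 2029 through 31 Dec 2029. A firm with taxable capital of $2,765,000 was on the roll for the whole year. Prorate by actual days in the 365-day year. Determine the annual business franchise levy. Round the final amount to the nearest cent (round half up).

1 Jan – 11 Oct 2029: 284 days at 0.45% → $2,765,000 × 0.45% × 284/365 = $9,681.2877
12 Oct – 17 Nov 2029: 37 days at 1.8% → $2,765,000 × 1.8% × 37/365 = $5,045.1781
18 Nov – 31 Dec 2029: 44 days at 1.55% → $2,765,000 × 1.55% × 44/365 = $5,166.3836
Total = $19,892.8493

$19,892.85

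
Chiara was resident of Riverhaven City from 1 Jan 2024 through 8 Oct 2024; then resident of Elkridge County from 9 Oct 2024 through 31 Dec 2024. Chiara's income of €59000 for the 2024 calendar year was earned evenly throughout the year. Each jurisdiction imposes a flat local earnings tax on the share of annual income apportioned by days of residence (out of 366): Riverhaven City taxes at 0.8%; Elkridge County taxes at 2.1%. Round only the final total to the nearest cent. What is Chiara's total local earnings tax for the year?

Riverhaven City, 1 Jan – 8 Oct 2024: 282 days → €59000 × 0.8% × 282/366 = €363.6721
Elkridge County, 9 Oct – 31 Dec 2024: 84 days → €59000 × 2.1% × 84/366 = €284.3607
Total = €648.0328

€648.03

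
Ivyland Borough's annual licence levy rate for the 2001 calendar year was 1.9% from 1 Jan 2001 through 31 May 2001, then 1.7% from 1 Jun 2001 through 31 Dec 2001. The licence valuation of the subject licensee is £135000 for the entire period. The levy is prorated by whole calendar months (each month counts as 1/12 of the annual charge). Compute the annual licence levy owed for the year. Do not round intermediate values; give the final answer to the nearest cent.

1 Jan – 31 May 2001: 5 months at 1.9% → £135000 × 1.9% × 5/12 = £1068.7500
1 Jun – 31 Dec 2001: 7 months at 1.7% → £135000 × 1.7% × 7/12 = £1338.7500
Total = £2407.5000

£2407.50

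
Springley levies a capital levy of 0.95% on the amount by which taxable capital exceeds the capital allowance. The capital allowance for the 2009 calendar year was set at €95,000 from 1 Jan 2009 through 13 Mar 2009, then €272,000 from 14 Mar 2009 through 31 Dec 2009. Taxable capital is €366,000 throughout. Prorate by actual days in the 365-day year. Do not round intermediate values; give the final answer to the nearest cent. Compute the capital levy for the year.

1 Jan – 13 Mar 2009: 72 days, exemption €95,000 → (€366,000 − €95,000) × 0.95% × 72/365 = €507.8466
14 Mar – 31 Dec 2009: 293 days, exemption €272,000 → (€366,000 − €272,000) × 0.95% × 293/365 = €716.8466
Total = €1,224.6932

€1,224.69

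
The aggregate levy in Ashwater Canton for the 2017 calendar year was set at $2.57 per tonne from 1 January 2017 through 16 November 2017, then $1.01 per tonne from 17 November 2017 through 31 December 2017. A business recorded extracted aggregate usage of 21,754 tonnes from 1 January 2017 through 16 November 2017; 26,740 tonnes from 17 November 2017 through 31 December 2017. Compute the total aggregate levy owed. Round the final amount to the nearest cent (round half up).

$82,915.18

1 January – 16 November 2017: 21,754 tonnes at $2.57/tonne → $55,907.78
17 November – 31 December 2017: 26,740 tonnes at $1.01/tonne → $27,007.40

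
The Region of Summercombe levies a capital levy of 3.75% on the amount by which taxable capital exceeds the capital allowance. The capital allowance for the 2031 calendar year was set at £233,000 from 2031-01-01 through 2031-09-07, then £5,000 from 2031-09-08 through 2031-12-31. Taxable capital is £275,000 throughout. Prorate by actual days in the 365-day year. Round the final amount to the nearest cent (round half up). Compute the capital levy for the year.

£4,268.84

2031-01-01 to 2031-09-07: 250 days, exemption £233,000 → (£275,000 − £233,000) × 3.75% × 250/365 = £1,078.7671
2031-09-08 to 2031-12-31: 115 days, exemption £5,000 → (£275,000 − £5,000) × 3.75% × 115/365 = £3,190.0685
Total = £4,268.8356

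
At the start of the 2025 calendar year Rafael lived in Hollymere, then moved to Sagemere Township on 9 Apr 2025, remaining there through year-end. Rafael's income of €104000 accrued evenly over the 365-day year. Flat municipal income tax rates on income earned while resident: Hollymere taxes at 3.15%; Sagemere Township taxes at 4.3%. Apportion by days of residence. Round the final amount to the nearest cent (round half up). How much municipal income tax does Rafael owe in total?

€4150.88

Hollymere, 1 Jan – 8 Apr 2025: 98 days → €104000 × 3.15% × 98/365 = €879.5836
Sagemere Township, 9 Apr – 31 Dec 2025: 267 days → €104000 × 4.3% × 267/365 = €3271.2986
Total = €4150.8822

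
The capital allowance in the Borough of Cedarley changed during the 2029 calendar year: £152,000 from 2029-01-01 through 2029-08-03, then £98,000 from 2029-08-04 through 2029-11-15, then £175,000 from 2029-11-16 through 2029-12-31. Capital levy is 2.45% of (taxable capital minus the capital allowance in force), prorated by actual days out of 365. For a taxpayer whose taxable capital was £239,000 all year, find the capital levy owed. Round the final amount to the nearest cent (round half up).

2029-01-01 to 2029-08-03: 215 days, exemption £152,000 → (£239,000 − £152,000) × 2.45% × 215/365 = £1,255.5411
2029-08-04 to 2029-11-15: 104 days, exemption £98,000 → (£239,000 − £98,000) × 2.45% × 104/365 = £984.2959
2029-11-16 to 2029-12-31: 46 days, exemption £175,000 → (£239,000 − £175,000) × 2.45% × 46/365 = £197.6110
Total = £2,437.4479

£2,437.45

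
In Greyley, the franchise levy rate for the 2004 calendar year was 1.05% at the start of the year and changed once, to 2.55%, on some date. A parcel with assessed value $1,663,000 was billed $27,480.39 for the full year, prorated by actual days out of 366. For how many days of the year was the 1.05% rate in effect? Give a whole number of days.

Let d = days at the first rate; then 366 − d days at the second rate.
$1,663,000 × [1.05%·d + 2.55%·(366−d)] / 366 = $27,480.39
Solving gives d = 219, so the new rate took effect on 7 Aug 2004.

219 days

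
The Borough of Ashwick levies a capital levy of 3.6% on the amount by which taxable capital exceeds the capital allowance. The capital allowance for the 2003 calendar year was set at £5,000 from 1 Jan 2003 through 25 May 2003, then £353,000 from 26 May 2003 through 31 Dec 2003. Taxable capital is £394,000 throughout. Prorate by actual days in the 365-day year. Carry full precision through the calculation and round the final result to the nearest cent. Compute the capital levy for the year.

1 Jan – 25 May 2003: 145 days, exemption £5,000 → (£394,000 − £5,000) × 3.6% × 145/365 = £5,563.2329
26 May – 31 Dec 2003: 220 days, exemption £353,000 → (£394,000 − £353,000) × 3.6% × 220/365 = £889.6438
Total = £6,452.8767

£6,452.88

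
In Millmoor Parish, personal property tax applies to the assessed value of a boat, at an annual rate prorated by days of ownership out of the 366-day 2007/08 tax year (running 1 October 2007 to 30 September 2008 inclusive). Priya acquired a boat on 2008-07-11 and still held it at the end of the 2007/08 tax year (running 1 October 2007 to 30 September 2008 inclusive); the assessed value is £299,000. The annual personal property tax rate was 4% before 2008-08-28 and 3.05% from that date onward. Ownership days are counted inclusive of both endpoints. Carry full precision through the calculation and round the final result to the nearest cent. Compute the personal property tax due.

2008-07-11 to 2008-08-27: 48 days at 4% → £299,000 × 4% × 48/366 = £1,568.5246
2008-08-28 to 2008-09-30: 34 days at 3.05% → £299,000 × 3.05% × 34/366 = £847.1667
Total = £2,415.6913

£2,415.69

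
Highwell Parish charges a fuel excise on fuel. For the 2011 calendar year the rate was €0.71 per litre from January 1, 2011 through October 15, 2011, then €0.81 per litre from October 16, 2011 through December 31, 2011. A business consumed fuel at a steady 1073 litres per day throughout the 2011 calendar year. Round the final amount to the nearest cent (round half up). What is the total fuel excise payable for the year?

€286,330.05

January 1 – October 15, 2011: 288 days × 1073 litres/day = 309,024 litres at €0.71/litre → €219,407.04
October 16 – December 31, 2011: 77 days × 1073 litres/day = 82,621 litres at €0.81/litre → €66,923.01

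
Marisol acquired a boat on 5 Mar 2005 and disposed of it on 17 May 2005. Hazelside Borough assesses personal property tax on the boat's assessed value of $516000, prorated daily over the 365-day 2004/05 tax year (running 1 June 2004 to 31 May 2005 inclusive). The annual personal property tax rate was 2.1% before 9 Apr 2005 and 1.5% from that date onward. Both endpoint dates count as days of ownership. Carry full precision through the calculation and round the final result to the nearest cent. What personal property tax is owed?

$1866.08

5 Mar – 8 Apr 2005: 35 days at 2.1% → $516000 × 2.1% × 35/365 = $1039.0685
9 Apr – 17 May 2005: 39 days at 1.5% → $516000 × 1.5% × 39/365 = $827.0137
Total = $1866.0822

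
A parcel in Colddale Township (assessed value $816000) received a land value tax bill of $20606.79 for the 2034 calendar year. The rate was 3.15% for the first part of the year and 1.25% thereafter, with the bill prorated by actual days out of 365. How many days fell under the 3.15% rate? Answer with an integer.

245 days

Let d = days at the first rate; then 365 − d days at the second rate.
$816000 × [3.15%·d + 1.25%·(365−d)] / 365 = $20606.79
Solving gives d = 245, so the new rate took effect on 3 Sep 2034.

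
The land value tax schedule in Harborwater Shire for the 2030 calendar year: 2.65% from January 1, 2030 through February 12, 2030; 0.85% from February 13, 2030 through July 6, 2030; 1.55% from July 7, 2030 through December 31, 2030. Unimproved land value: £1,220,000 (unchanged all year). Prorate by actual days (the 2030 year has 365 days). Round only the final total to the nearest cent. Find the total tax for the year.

January 1 – February 12, 2030: 43 days at 2.65% → £1,220,000 × 2.65% × 43/365 = £3,808.7397
February 13 – July 6, 2030: 144 days at 0.85% → £1,220,000 × 0.85% × 144/365 = £4,091.1781
July 7 – December 31, 2030: 178 days at 1.55% → £1,220,000 × 1.55% × 178/365 = £9,221.8630
Total = £17,121.7808

£17,121.78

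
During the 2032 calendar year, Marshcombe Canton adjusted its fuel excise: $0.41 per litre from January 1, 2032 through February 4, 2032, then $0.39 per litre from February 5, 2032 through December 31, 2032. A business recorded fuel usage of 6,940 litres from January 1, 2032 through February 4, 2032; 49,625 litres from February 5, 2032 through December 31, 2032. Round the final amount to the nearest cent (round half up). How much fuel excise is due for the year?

$22,199.15

January 1 – February 4, 2032: 6,940 litres at $0.41/litre → $2,845.40
February 5 – December 31, 2032: 49,625 litres at $0.39/litre → $19,353.75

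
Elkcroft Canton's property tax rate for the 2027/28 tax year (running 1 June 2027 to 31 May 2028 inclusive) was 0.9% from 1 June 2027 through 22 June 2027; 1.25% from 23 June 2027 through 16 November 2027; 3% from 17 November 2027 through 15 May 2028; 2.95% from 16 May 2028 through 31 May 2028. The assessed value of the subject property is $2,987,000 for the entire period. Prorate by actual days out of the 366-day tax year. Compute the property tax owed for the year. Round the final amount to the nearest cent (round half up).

$64,779.54

1 June – 22 June 2027: 22 days at 0.9% → $2,987,000 × 0.9% × 22/366 = $1,615.9180
23 June – 16 November 2027: 147 days at 1.25% → $2,987,000 × 1.25% × 147/366 = $14,996.2090
17 November 2027 – 15 May 2028: 181 days at 3% → $2,987,000 × 3% × 181/366 = $44,315.3279
16 May – 31 May 2028: 16 days at 2.95% → $2,987,000 × 2.95% × 16/366 = $3,852.0874
Total = $64,779.5423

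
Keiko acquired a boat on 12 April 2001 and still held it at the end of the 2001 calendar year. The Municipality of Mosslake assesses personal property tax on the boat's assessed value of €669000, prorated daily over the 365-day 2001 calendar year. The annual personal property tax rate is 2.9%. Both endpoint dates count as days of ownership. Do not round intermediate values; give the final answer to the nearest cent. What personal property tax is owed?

€14032.50

Days held (12 April – 31 December 2001): 264 out of 365
Tax = €669000 × 2.9% × 264/365 = €14032.5041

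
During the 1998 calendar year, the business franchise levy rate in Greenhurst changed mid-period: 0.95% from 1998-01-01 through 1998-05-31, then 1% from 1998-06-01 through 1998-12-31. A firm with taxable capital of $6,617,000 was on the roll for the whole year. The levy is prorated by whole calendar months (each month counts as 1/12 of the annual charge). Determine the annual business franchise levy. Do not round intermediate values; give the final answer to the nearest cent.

1998-01-01 to 1998-05-31: 5 months at 0.95% → $6,617,000 × 0.95% × 5/12 = $26,192.2917
1998-06-01 to 1998-12-31: 7 months at 1% → $6,617,000 × 1% × 7/12 = $38,599.1667
Total = $64,791.4583

$64,791.46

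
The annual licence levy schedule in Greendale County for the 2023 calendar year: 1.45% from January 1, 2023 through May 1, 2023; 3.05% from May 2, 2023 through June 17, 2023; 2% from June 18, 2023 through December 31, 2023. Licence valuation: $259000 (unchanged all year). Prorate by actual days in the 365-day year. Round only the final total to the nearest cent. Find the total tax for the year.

$5057.95

January 1 – May 1, 2023: 121 days at 1.45% → $259000 × 1.45% × 121/365 = $1244.9740
May 2 – June 17, 2023: 47 days at 3.05% → $259000 × 3.05% × 47/365 = $1017.1959
June 18 – December 31, 2023: 197 days at 2% → $259000 × 2% × 197/365 = $2795.7808
Total = $5057.9507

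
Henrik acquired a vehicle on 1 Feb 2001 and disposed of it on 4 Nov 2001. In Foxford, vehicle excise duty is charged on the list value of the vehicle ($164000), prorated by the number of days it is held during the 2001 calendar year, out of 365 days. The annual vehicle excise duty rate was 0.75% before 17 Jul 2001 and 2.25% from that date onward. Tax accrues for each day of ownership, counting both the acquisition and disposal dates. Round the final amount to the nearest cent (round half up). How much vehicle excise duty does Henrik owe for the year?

1 Feb – 16 Jul 2001: 166 days at 0.75% → $164000 × 0.75% × 166/365 = $559.3973
17 Jul – 4 Nov 2001: 111 days at 2.25% → $164000 × 2.25% × 111/365 = $1122.1644
Total = $1681.5616

$1681.56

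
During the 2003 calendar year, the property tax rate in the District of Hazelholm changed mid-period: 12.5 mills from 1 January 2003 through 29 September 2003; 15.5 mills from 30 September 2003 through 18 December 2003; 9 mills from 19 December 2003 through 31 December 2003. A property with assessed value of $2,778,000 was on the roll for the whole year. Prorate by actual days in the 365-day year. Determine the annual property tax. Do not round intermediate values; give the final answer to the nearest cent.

$36,205.33

1 January – 29 September 2003: 272 days at 12.5 mills → $2,778,000 × 1.25% × 272/365 = $25,877.2603
30 September – 18 December 2003: 80 days at 15.5 mills → $2,778,000 × 1.55% × 80/365 = $9,437.5890
19 December – 31 December 2003: 13 days at 9 mills → $2,778,000 × 0.9% × 13/365 = $890.4822
Total = $36,205.3315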